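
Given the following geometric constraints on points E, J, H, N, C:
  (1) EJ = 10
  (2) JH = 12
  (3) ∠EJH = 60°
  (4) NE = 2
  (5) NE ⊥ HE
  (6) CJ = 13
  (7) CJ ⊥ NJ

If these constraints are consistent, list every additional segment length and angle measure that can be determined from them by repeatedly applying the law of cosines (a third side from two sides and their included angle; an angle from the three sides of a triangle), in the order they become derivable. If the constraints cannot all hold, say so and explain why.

The constraints are consistent. Derivable facts, in order:
After 1 step:
- EH = 2·√31
After 2 steps:
- HN = 8·√2
- ∠EHJ = 51.05°
- ∠HEJ = 68.95°
After 3 steps:
- ∠EHN = 10.18°
- ∠ENH = 79.82°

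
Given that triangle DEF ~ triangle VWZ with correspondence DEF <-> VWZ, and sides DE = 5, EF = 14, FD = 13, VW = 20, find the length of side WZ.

Similar triangles have proportional sides. Setting up the proportion:
VW / DE = WZ / EF
20 / 5 = WZ / 14
WZ = 14 * 20 / 5 = 56.

56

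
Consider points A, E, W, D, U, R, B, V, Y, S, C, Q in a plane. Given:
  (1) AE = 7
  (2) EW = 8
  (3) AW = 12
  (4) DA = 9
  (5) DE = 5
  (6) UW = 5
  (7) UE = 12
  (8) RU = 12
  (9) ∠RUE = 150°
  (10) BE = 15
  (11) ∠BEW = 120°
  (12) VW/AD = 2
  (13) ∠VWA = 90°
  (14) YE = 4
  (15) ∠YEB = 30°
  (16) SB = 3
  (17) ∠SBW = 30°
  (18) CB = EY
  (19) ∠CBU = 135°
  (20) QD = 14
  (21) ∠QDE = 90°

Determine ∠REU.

Step 1: By the law of cosines on triangle EUR: ER² = 12² + 12² − 2·12·12·cos(150°) = 537.42, so ER ≈ 23.18.
Step 2: By the inverse law of cosines on triangle REU: cos(∠REU) = (23.18² + 12² − 12²) / (2·23.18·12) = 537.42/556.37 = 0.9659, so ∠REU = 15°.

Therefore, the measure of angle ∠REU = 15°.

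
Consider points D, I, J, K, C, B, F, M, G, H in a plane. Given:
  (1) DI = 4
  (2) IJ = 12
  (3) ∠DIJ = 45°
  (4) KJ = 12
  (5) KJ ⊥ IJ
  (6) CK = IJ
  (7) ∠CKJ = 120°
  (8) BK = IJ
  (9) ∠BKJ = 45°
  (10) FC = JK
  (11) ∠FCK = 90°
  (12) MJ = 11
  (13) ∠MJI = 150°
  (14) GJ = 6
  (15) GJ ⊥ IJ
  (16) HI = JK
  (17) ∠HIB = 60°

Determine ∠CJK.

From the given relations: CK = IJ = 12.
Step 1: By the law of cosines on triangle JKC: JC² = 12² + 12² − 2·12·12·cos(120°) = 432, so JC = 12·√3.
Step 2: By the inverse law of cosines on triangle CJK: cos(∠CJK) = ((12·√3)² + 12² − 12²) / (2·12·√3·12) = 432/498.83 = 0.866, so ∠CJK = 30°.

Therefore, the measure of angle ∠CJK = 30°.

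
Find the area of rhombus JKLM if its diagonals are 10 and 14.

Area = (10 * 14) / 2 = 140 / 2 = 70

70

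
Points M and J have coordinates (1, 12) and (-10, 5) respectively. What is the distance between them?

The horizontal distance is |-10 - 1| = 11 and the vertical distance is |5 - 12| = 7.
By the Pythagorean theorem, d = sqrt(11^2 + 7^2) = sqrt(170).

sqrt(170)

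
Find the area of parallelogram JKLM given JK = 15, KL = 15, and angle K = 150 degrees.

Area = a * b * sin(theta)
Area = 15 * 15 * sin(150 degrees)
Area = 225 * 1/2
Area = 225/2

225/2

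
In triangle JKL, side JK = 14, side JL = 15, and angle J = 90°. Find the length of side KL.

The included angle is 90°, so the triangle is right-angled at J. The opposite side KL is the hypotenuse.
By the Pythagorean theorem: KL = sqrt(14^2 + 15^2) = sqrt(421) = sqrt(421).

sqrt(421)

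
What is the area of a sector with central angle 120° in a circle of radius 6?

The full circle has area πr² = π(6)² = 36*pi.
The sector covers 120° out of 360°, a fraction of 1/3.
Sector area = 36*pi × 1/3 = 12*pi.

12*pi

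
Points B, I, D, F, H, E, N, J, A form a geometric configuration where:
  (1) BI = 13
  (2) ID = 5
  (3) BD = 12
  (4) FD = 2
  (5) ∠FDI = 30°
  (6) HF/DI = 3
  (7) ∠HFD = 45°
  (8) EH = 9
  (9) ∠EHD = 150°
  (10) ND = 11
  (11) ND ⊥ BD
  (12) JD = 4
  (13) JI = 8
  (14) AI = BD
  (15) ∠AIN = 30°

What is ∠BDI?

Step 1: By the inverse law of cosines on triangle BDI: cos(∠BDI) = (12² + 5² − 13²) / (2·12·5) = 0/120 = 0, so ∠BDI = 90°.

Therefore, the measure of angle ∠BDI = 90°.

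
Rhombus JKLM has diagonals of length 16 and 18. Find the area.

Area = (16 * 18) / 2 = 288 / 2 = 144

144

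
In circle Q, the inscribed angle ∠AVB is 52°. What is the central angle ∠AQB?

By the inscribed angle theorem, the central angle is twice the inscribed angle.
Central angle = 2 × 52° = 104°

104°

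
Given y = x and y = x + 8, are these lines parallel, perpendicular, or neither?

Slope of line 1: m1 = 1
Slope of line 2: m2 = 1
Two lines are parallel if and only if they have equal slopes (or both are vertical).
Here m1 = m2 = 1, confirming the lines are parallel.

Parallel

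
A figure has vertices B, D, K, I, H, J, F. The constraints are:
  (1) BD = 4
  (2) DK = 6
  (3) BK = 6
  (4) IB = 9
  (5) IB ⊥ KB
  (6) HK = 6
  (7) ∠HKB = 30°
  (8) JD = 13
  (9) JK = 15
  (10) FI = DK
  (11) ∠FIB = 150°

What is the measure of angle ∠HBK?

Step 1: By the law of cosines on triangle BKH: BH² = 6² + 6² − 2·6·6·cos(30°) = 9.65, so BH ≈ 3.11.
Step 2: By the inverse law of cosines on triangle HBK: cos(∠HBK) = (3.11² + 6² − 6²) / (2·3.11·6) = 9.65/37.27 = 0.2588, so ∠HBK = 75°.

Therefore, the measure of angle ∠HBK = 75°.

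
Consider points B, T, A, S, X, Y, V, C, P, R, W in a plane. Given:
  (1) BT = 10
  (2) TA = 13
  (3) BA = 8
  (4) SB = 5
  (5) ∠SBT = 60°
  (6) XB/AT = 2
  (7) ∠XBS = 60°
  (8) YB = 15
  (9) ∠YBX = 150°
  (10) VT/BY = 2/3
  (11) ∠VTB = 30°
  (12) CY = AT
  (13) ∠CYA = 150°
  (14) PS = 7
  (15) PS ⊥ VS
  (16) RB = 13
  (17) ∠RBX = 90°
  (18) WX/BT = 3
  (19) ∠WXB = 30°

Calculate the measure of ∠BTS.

Step 1: By the law of cosines on triangle TBS: TS² = 10² + 5² − 2·10·5·cos(60°) = 75, so TS = 5·√3.
Step 2: By the inverse law of cosines on triangle BTS: cos(∠BTS) = (10² + (5·√3)² − 5²) / (2·10·5·√3) = 150/173.21 = 0.866, so ∠BTS = 30°.

Therefore, the measure of angle ∠BTS = 30°.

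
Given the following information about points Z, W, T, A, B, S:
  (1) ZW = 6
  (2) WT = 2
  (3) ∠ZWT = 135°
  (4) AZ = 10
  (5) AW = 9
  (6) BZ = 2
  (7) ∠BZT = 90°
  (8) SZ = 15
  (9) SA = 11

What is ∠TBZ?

Step 1: By the law of cosines on triangle ZWT: ZT² = 6² + 2² − 2·6·2·cos(135°) = 56.97, so ZT ≈ 7.55.
Step 2: By the law of cosines on triangle BZT: BT² = 2² + 7.55² − 2·2·7.55·cos(90°) = 60.97, so BT ≈ 7.81.
Step 3: By the inverse law of cosines on triangle TBZ: cos(∠TBZ) = (7.81² + 2² − 7.55²) / (2·7.81·2) = 8/31.23 = 0.2561, so ∠TBZ = 75.16°.

Therefore, the measure of angle ∠TBZ = 75.16°.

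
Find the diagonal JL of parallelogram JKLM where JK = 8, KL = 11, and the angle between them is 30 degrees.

Using the law of cosines:
d^2 = 8^2 + 11^2 - 2(8)(11)cos(30 degrees)
d^2 = 64 + 121 - 176*sqrt(3)/2
d^2 = 185 - 88*sqrt(3)
d = sqrt(185 - 88*sqrt(3))

sqrt(185 - 88*sqrt(3))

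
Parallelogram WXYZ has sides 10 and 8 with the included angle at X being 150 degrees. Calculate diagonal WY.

Using the law of cosines:
d^2 = 10^2 + 8^2 - 2(10)(8)cos(150 degrees)
d^2 = 100 + 64 - 160*-sqrt(3)/2
d^2 = 80*sqrt(3) + 164
d = 2*sqrt(20*sqrt(3) + 41)

2*sqrt(20*sqrt(3) + 41)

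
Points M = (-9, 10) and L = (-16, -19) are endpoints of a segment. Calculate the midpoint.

M = ((x₁ + x₂)/2, (y₁ + y₂)/2)
= ((-9 + -16)/2, (10 + -19)/2)
= (-25/2, -9/2) = (-25/2, -9/2)

(-25/2, -9/2)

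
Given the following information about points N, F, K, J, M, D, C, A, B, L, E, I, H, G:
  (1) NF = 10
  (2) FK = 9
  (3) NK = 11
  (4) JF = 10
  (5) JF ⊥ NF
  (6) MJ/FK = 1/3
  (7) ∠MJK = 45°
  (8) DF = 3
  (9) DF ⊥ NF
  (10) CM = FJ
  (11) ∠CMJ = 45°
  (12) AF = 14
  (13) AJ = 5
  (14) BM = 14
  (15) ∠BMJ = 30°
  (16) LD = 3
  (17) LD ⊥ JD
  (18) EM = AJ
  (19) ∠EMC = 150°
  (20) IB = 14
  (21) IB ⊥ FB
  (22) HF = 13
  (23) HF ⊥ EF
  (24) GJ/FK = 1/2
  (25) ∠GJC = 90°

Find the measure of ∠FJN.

Step 1: By the law of cosines on triangle JFN: JN² = 10² + 10² − 2·10·10·cos(90°) = 200, so JN = 10·√2.
Step 2: By the inverse law of cosines on triangle FJN: cos(∠FJN) = (10² + (10·√2)² − 10²) / (2·10·10·√2) = 200/282.84 = 0.7071, so ∠FJN = 45°.

Therefore, the measure of angle ∠FJN = 45°.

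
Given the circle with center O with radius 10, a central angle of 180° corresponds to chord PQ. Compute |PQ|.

Drop a perpendicular from the center to the chord, bisecting both the chord and the central angle.
Each half-chord = r sin(θ/2) = 10 sin(90°).
The full chord = 2 × 10 × sin(90°) = 20.

20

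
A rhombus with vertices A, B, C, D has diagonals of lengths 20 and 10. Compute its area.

Area = (20 * 10) / 2 = 200 / 2 = 100

100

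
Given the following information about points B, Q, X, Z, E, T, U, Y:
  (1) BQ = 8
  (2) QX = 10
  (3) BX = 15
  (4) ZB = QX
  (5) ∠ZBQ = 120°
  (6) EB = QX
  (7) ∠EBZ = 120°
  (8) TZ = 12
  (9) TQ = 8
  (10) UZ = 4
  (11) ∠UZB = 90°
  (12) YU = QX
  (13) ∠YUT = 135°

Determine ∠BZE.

From the given relations: ZB = QX = 10; EB = QX = 10.
Step 1: By the law of cosines on triangle ZBE: ZE² = 10² + 10² − 2·10·10·cos(120°) = 300, so ZE = 10·√3.
Step 2: By the inverse law of cosines on triangle BZE: cos(∠BZE) = (10² + (10·√3)² − 10²) / (2·10·10·√3) = 300/346.41 = 0.866, so ∠BZE = 30°.

Therefore, the measure of angle ∠BZE = 30°.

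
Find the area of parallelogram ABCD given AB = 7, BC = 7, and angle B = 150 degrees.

Area = a * b * sin(theta)
Area = 7 * 7 * sin(150 degrees)
Area = 49 * 1/2
Area = 49/2

49/2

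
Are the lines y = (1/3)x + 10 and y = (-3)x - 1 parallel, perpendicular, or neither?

Slope of line 1: m1 = 1/3
Slope of line 2: m2 = -3
m1 * m2 = (1/3) * (-3) = -1 = -1, so the lines are perpendicular.

Perpendicular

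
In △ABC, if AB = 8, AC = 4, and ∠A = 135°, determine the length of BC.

When two sides and the included angle are known, the law of cosines gives the third side.
c^2 = a^2 + b^2 - 2ab cos(C) generalizes the Pythagorean theorem to non-right triangles.
Here: BC^2 = 64 + 16 - 64*(-sqrt(2)/2) = 32*sqrt(2) + 80
BC = 4*sqrt(2*sqrt(2) + 5)

4*sqrt(2*sqrt(2) + 5)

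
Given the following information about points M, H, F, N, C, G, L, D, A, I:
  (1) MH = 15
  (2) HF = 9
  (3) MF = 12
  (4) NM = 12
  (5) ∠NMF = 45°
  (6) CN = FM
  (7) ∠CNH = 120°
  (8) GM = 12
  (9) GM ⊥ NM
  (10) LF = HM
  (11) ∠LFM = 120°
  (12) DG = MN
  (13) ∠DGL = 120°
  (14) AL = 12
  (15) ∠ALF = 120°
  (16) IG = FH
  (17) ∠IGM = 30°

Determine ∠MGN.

Step 1: By the law of cosines on triangle GMN: GN² = 12² + 12² − 2·12·12·cos(90°) = 288, so GN = 12·√2.
Step 2: By the inverse law of cosines on triangle MGN: cos(∠MGN) = (12² + (12·√2)² − 12²) / (2·12·12·√2) = 288/407.29 = 0.7071, so ∠MGN = 45°.

Therefore, the measure of angle ∠MGN = 45°.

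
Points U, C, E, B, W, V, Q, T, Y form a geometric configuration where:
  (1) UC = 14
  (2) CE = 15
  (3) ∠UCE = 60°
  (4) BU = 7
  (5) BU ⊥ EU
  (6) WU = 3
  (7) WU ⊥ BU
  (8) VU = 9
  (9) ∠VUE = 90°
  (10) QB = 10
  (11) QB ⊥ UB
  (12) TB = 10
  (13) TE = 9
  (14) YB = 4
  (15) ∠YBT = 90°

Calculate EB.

Step 1: By the law of cosines on triangle UCE: UE² = 14² + 15² − 2·14·15·cos(60°) = 211, so UE ≈ 14.53.
Step 2: By the law of cosines on triangle EUB: EB² = 14.53² + 7² − 2·14.53·7·cos(90°) = 260, so EB = 2·√65.

Therefore, the length of EB = 2·√65.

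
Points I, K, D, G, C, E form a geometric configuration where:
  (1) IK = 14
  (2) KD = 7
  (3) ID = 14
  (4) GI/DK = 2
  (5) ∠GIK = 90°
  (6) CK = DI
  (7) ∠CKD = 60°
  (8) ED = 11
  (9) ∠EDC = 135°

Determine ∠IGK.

From the given relations: GI = 2·DK = 2·7 = 14.
Step 1: By the law of cosines on triangle GIK: GK² = 14² + 14² − 2·14·14·cos(90°) = 392, so GK = 14·√2.
Step 2: By the inverse law of cosines on triangle IGK: cos(∠IGK) = (14² + (14·√2)² − 14²) / (2·14·14·√2) = 392/554.37 = 0.7071, so ∠IGK = 45°.

Therefore, the measure of angle ∠IGK = 45°.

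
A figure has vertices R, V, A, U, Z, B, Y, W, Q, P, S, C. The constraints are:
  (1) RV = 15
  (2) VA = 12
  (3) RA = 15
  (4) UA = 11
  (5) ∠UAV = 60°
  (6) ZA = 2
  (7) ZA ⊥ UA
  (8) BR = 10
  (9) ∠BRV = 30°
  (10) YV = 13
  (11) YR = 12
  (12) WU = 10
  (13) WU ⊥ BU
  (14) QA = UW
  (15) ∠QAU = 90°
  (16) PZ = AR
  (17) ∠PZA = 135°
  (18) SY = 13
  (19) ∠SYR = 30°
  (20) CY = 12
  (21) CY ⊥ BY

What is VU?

Step 1: By the law of cosines on triangle VAU: VU² = 12² + 11² − 2·12·11·cos(60°) = 133, so VU = √133.

Therefore, the length of VU = √133.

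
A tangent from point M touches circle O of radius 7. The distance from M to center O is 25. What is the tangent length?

tangent = √(d² - r²) = √(25² - 7²) = √(625 - 49) = √576 = 24

24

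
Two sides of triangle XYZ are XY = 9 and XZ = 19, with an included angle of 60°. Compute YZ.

Law of cosines: YZ^2 = 9^2 + 19^2 - 2(9)(19)cos(60°) = 271, so YZ = sqrt(271).

sqrt(271)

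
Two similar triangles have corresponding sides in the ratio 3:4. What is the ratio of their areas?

Area ratio = (side ratio)^2 = (3/4)^2 = 9:16.

9:16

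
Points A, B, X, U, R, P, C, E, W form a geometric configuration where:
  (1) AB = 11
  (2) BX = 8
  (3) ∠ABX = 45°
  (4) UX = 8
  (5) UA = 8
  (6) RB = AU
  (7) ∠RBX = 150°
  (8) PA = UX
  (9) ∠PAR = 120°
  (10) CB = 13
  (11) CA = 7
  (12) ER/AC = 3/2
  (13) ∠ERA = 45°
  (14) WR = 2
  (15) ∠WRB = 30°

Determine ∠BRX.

From the given relations: RB = AU = 8.
Step 1: By the law of cosines on triangle RBX: RX² = 8² + 8² − 2·8·8·cos(150°) = 238.85, so RX ≈ 15.45.
Step 2: By the inverse law of cosines on triangle BRX: cos(∠BRX) = (8² + 15.45² − 8²) / (2·8·15.45) = 238.85/247.28 = 0.9659, so ∠BRX = 15°.

Therefore, the measure of angle ∠BRX = 15°.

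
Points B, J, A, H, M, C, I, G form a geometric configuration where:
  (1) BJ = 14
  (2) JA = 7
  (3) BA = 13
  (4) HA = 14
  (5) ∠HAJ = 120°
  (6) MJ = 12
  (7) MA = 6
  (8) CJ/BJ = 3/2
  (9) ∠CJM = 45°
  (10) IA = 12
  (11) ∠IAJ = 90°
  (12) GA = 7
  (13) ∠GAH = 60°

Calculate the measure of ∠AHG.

Step 1: By the law of cosines on triangle HAG: HG² = 14² + 7² − 2·14·7·cos(60°) = 147, so HG = 7·√3.
Step 2: By the inverse law of cosines on triangle AHG: cos(∠AHG) = (14² + (7·√3)² − 7²) / (2·14·7·√3) = 294/339.48 = 0.866, so ∠AHG = 30°.

Therefore, the measure of angle ∠AHG = 30°.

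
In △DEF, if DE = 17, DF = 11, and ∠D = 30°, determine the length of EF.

When two sides and the included angle are known, the law of cosines gives the third side.
c^2 = a^2 + b^2 - 2ab cos(C) generalizes the Pythagorean theorem to non-right triangles.
Here: EF^2 = 289 + 121 - 374*(sqrt(3)/2) = 410 - 187*sqrt(3)
EF = sqrt(410 - 187*sqrt(3))

sqrt(410 - 187*sqrt(3))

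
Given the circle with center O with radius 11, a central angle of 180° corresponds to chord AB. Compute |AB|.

Drop a perpendicular from the center to the chord, bisecting both the chord and the central angle.
Each half-chord = r sin(θ/2) = 11 sin(90°).
The full chord = 2 × 11 × sin(90°) = 22.

22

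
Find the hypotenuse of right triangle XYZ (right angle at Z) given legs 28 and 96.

XY = sqrt(28^2 + 96^2) = sqrt(10000) = 100

100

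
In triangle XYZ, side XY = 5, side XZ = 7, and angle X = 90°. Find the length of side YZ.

By the law of cosines: YZ^2 = XY^2 + XZ^2 - 2*XY*XZ*cos(X)
YZ^2 = 5^2 + 7^2 - 2*5*7*cos(90°)
YZ^2 = 25 + 49 - 70*(0)
YZ^2 = 74
YZ = sqrt(74)

sqrt(74)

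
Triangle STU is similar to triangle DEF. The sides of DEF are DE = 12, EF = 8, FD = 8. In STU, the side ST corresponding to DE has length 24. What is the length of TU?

Similar triangles have proportional sides. Setting up the proportion:
ST / DE = TU / EF
24 / 12 = TU / 8
TU = 8 * 24 / 12 = 16.

16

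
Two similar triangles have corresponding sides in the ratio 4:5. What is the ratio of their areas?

Area ratio = (side ratio)^2 = (4/5)^2 = 16:25.

16:25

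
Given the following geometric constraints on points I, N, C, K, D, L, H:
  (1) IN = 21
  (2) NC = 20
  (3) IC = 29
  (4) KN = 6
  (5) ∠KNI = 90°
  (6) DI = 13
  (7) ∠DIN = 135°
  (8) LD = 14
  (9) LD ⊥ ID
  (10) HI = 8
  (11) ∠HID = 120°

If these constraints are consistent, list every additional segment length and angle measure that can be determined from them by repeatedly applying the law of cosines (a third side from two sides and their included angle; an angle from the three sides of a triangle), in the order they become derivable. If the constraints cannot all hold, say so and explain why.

The constraints are consistent. Derivable facts, in order:
After 1 step:
- DH ≈ 18.36
- IK = 3·√53
- IL ≈ 19.1
- ND ≈ 31.56
- ∠CIN = 43.6°
- ∠CNI = 90°
- ∠ICN = 46.4°
After 2 steps:
- ∠DHI = 37.83°
- ∠DIL = 47.12°
- ∠DLI = 42.88°
- ∠DNI = 16.93°
- ∠HDI = 22.17°
- ∠IDN = 28.07°
- ∠IKN = 74.05°
- ∠KIN = 15.95°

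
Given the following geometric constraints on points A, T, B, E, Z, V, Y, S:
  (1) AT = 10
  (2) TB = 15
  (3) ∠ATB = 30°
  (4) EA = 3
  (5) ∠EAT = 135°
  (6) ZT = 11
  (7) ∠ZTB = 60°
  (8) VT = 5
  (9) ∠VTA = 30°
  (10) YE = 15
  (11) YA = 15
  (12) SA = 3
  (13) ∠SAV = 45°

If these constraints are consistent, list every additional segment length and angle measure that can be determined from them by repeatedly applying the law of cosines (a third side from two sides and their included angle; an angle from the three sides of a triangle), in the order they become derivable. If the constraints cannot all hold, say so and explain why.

The constraints are consistent. Derivable facts, in order:
After 1 step:
- AB ≈ 8.07
- AV ≈ 6.2
- BZ = √181
- TE ≈ 12.31
- ∠AEY = 84.26°
- ∠AYE = 11.48°
- ∠EAY = 84.26°
After 2 steps:
- VS ≈ 4.59
- ∠ABT = 38.26°
- ∠AET = 35.07°
- ∠ATE = 9.93°
- ∠AVT = 126.21°
- ∠BAT = 111.74°
- ∠BZT = 74.92°
- ∠TAV = 23.79°
- ∠TBZ = 45.08°
After 3 steps:
- ∠ASV = 107.5°
- ∠AVS = 27.5°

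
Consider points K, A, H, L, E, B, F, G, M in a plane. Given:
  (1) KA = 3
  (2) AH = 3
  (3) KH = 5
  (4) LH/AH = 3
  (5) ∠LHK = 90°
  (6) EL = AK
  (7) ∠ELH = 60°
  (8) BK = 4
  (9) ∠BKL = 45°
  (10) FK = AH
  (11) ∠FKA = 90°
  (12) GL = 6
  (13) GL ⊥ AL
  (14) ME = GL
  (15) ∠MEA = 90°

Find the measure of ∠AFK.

From the given relations: FK = AH = 3.
Step 1: By the law of cosines on triangle FKA: FA² = 3² + 3² − 2·3·3·cos(90°) = 18, so FA = 3·√2.
Step 2: By the inverse law of cosines on triangle AFK: cos(∠AFK) = ((3·√2)² + 3² − 3²) / (2·3·√2·3) = 18/25.46 = 0.7071, so ∠AFK = 45°.

Therefore, the measure of angle ∠AFK = 45°.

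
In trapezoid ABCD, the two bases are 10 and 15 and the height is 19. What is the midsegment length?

The midsegment (median) of a trapezoid connects the midpoints of the non-parallel sides.
Its length is the average of the two bases: (10 + 15) / 2 = 25/2.

25/2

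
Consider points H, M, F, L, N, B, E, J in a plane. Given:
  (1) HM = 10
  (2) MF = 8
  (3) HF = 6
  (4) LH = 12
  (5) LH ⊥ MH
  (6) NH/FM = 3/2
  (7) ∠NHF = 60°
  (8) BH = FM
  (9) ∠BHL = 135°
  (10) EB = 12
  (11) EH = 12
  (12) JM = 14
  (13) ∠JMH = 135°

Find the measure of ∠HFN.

From the given relations: NH = 3/2·FM = 3/2·8 = 12.
Step 1: By the law of cosines on triangle FHN: FN² = 6² + 12² − 2·6·12·cos(60°) = 108, so FN = 6·√3.
Step 2: By the inverse law of cosines on triangle HFN: cos(∠HFN) = (6² + (6·√3)² − 12²) / (2·6·6·√3) = 0/124.71 = 0, so ∠HFN = 90°.

Therefore, the measure of angle ∠HFN = 90°.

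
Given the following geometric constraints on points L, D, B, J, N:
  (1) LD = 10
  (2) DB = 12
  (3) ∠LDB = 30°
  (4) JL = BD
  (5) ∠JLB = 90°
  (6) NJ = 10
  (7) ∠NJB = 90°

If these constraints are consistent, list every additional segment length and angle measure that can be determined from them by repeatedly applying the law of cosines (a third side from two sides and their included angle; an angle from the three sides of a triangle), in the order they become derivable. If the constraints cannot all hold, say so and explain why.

The constraints are consistent. Derivable facts, in order:
After 1 step:
- LB ≈ 6.01
After 2 steps:
- BJ ≈ 13.42
- ∠BLD = 93.74°
- ∠DBL = 56.26°
After 3 steps:
- BN ≈ 16.74
- ∠BJL = 26.61°
- ∠JBL = 63.39°
After 4 steps:
- ∠BNJ = 53.31°
- ∠JBN = 36.69°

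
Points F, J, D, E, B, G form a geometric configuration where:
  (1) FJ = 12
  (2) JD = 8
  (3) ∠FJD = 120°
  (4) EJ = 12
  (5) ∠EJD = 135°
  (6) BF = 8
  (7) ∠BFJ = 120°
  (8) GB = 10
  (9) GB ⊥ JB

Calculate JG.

Step 1: By the law of cosines on triangle BFJ: BJ² = 8² + 12² − 2·8·12·cos(120°) = 304, so BJ = 4·√19.
Step 2: By the law of cosines on triangle JBG: JG² = (4·√19)² + 10² − 2·4·√19·10·cos(90°) = 404, so JG = 2·√101.

Therefore, the length of JG = 2·√101.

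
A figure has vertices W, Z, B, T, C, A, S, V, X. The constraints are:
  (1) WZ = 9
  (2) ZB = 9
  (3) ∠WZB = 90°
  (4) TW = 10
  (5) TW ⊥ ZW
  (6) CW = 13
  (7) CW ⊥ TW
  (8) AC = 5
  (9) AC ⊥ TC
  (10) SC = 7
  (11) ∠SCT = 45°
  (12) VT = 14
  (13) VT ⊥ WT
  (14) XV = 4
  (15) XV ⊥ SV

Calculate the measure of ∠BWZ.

Step 1: By the law of cosines on triangle WZB: WB² = 9² + 9² − 2·9·9·cos(90°) = 162, so WB = 9·√2.
Step 2: By the inverse law of cosines on triangle BWZ: cos(∠BWZ) = ((9·√2)² + 9² − 9²) / (2·9·√2·9) = 162/229.1 = 0.7071, so ∠BWZ = 45°.

Therefore, the measure of angle ∠BWZ = 45°.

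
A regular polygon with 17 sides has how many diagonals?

Each of the 17 vertices connects to 14 non-adjacent vertices via diagonals.
Total connections = 17 × 14 = 238, but each diagonal is counted twice.
Number of diagonals = 238 / 2 = 119.

119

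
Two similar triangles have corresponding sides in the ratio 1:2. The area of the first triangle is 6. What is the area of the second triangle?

The ratio of areas of similar triangles = (side ratio)^2.
Side ratio = 1:2, so area ratio = 1:4.
Area of the second triangle / Area of the first triangle = 4/1
Area of the second triangle = 6 * 4/1 = 24

24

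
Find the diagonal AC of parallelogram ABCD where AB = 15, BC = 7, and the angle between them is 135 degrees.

The diagonal of a parallelogram can be found by treating two adjacent sides and the diagonal as a triangle.
Applying the law of cosines with sides 15, 7 and included angle 135°:
d^2 = 225 + 49 - 210*cos(135°) = 105*sqrt(2) + 274
d = sqrt(105*sqrt(2) + 274)

sqrt(105*sqrt(2) + 274)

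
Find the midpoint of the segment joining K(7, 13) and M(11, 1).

M = ((x₁ + x₂)/2, (y₁ + y₂)/2)
= ((7 + 11)/2, (13 + 1)/2)
= (18/2, 14/2) = (9, 7)

(9, 7)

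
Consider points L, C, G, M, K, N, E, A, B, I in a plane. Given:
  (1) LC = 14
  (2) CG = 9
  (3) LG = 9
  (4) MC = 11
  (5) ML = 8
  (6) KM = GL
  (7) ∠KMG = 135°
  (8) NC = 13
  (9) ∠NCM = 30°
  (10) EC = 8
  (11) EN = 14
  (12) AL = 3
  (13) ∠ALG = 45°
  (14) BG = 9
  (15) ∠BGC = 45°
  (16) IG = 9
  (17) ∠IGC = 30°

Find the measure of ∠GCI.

Step 1: By the law of cosines on triangle CGI: CI² = 9² + 9² − 2·9·9·cos(30°) = 21.7, so CI ≈ 4.66.
Step 2: By the inverse law of cosines on triangle GCI: cos(∠GCI) = (9² + 4.66² − 9²) / (2·9·4.66) = 21.7/83.86 = 0.2588, so ∠GCI = 75°.

Therefore, the measure of angle ∠GCI = 75°.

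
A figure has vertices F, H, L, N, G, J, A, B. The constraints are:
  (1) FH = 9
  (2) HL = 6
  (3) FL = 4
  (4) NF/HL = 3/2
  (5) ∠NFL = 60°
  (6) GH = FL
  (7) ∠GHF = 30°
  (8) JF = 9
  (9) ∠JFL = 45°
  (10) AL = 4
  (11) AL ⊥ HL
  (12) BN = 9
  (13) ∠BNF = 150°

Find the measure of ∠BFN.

From the given relations: NF = 3/2·HL = 3/2·6 = 9.
Step 1: By the law of cosines on triangle FNB: FB² = 9² + 9² − 2·9·9·cos(150°) = 302.3, so FB ≈ 17.39.
Step 2: By the inverse law of cosines on triangle BFN: cos(∠BFN) = (17.39² + 9² − 9²) / (2·17.39·9) = 302.3/312.96 = 0.9659, so ∠BFN = 15°.

Therefore, the measure of angle ∠BFN = 15°.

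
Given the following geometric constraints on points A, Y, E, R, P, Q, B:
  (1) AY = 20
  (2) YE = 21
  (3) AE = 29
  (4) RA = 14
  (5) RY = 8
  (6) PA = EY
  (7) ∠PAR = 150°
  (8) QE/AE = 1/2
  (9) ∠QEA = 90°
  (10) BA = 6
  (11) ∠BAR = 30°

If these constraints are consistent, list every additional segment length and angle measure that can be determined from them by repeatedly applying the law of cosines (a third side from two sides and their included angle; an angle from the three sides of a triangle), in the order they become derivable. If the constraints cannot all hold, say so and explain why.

The constraints are consistent. Derivable facts, in order:
After 1 step:
- AQ ≈ 32.42
- RB ≈ 9.3
- RP ≈ 33.86
- ∠AEY = 43.6°
- ∠ARY = 128.68°
- ∠AYE = 90°
- ∠AYR = 33.12°
- ∠EAY = 46.4°
- ∠RAY = 18.19°
After 2 steps:
- ∠ABR = 131.18°
- ∠APR = 11.93°
- ∠AQE = 63.43°
- ∠ARB = 18.82°
- ∠ARP = 18.07°
- ∠EAQ = 26.57°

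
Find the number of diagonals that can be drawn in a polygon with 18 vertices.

The number of diagonals in an n-gon is n(n - 3)/2.
For n = 18: 18(18 - 3)/2 = 18 × 15 / 2 = 135.

135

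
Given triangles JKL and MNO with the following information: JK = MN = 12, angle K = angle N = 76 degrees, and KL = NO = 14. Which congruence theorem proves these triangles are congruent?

The given information matches SAS: Two pairs of corresponding sides and the included angle are equal (Side-Angle-Side).

SAS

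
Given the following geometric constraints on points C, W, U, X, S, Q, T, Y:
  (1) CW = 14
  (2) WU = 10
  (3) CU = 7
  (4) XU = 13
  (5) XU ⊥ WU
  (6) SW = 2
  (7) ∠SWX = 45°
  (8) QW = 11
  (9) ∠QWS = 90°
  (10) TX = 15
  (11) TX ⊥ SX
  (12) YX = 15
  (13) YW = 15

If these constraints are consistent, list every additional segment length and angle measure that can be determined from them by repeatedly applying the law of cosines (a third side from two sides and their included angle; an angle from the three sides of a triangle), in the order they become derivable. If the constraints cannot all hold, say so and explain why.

The constraints are consistent. Derivable facts, in order:
After 1 step:
- SQ = 5·√5
- WX ≈ 16.4
- ∠CUW = 109.62°
- ∠CWU = 28.1°
- ∠UCW = 42.29°
After 2 steps:
- XS ≈ 15.05
- ∠QSW = 79.7°
- ∠SQW = 10.3°
- ∠UWX = 52.43°
- ∠UXW = 37.57°
- ∠WXY = 56.86°
- ∠WYX = 66.28°
- ∠XWY = 56.86°
After 3 steps:
- ST ≈ 21.25
- ∠SXW = 5.39°
- ∠WSX = 129.61°
After 4 steps:
- ∠STX = 45.1°
- ∠TSX = 44.9°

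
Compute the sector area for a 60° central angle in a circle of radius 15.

The full circle has area πr² = π(15)² = 225*pi.
The sector covers 60° out of 360°, a fraction of 1/6.
Sector area = 225*pi × 1/6 = 75*pi/2.

75*pi/2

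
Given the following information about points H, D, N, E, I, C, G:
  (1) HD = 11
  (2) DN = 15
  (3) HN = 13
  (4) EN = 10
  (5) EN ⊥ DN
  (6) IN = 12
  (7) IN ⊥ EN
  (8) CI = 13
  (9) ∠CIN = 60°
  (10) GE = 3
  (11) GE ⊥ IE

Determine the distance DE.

Step 1: By the law of cosines on triangle DNE: DE² = 15² + 10² − 2·15·10·cos(90°) = 325, so DE = 5·√13.

Therefore, the length of DE = 5·√13.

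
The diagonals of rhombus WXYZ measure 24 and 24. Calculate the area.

Area of a rhombus = (d1 * d2) / 2
Area = (24 * 24) / 2
Area = 576 / 2
Area = 288

288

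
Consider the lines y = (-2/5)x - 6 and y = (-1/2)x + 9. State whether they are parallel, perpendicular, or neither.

Slope of line 1: m1 = -2/5
Slope of line 2: m2 = -1/2
m1 != m2 and m1*m2 = 1/5 != -1. Neither.

Neither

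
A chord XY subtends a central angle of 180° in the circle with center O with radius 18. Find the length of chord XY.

Drop a perpendicular from the center to the chord, bisecting both the chord and the central angle.
Each half-chord = r sin(θ/2) = 18 sin(90°).
The full chord = 2 × 18 × sin(90°) = 36.

36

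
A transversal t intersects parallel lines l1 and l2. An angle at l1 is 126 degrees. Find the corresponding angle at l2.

When a transversal crosses parallel lines, angles in the same position at each intersection are called corresponding angles.
These are always equal, so the answer is 126 degrees.

126 degrees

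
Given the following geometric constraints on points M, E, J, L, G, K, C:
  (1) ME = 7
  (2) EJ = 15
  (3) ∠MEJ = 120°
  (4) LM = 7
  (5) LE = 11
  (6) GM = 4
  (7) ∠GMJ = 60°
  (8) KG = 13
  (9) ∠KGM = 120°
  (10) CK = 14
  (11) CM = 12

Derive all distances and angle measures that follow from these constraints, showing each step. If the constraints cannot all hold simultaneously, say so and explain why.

The constraints are consistent.

Step 1: From ME = 7, EJ = 15, and ∠MEJ = 120°, by the law of cosines:
  MJ² = ME² + EJ² - 2·ME·EJ·cos(120°) = 49 + 225 + 105 = 379
  MJ ≈ 19.47

Step 2: From MG = 4, GK = 13, and ∠MGK = 120°, by the law of cosines:
  MK² = MG² + GK² - 2·MG·GK·cos(120°) = 16 + 169 + 52 = 237
  MK ≈ 15.39

Step 3: From ME = 7, ML = 7, EL = 11, by the inverse law of cosines:
  cos(∠EML) = (ME² + ML² - EL²) / (2·ME·ML)
  ∠EML = 103.57°

Step 4: From EL = 11, EM = 7, LM = 7, by the inverse law of cosines:
  cos(∠LEM) = (EL² + EM² - LM²) / (2·EL·EM)
  ∠LEM = 38.21°

Step 5: From LE = 11, LM = 7, EM = 7, by the inverse law of cosines:
  cos(∠ELM) = (LE² + LM² - EM²) / (2·LE·LM)
  ∠ELM = 38.21°

Step 6: From JM = 19.47, MG = 4, and ∠JMG = 60°, by the law of cosines:
  JG² = JM² + MG² - 2·JM·MG·cos(60°) = 379 + 16 - 77.87 = 317.1
  JG ≈ 17.81

Step 7: From MC = 12, MK = 15.39, CK = 14, by the inverse law of cosines:
  cos(∠CMK) = (MC² + MK² - CK²) / (2·MC·MK)
  ∠CMK = 59.95°

Step 8: From ME = 7, MJ = 19.47, EJ = 15, by the inverse law of cosines:
  cos(∠EMJ) = (ME² + MJ² - EJ²) / (2·ME·MJ)
  ∠EMJ = 41.86°

Step 9: From MG = 4, MK = 15.39, GK = 13, by the inverse law of cosines:
  cos(∠GMK) = (MG² + MK² - GK²) / (2·MG·MK)
  ∠GMK = 47°

Step 10: From JE = 15, JM = 19.47, EM = 7, by the inverse law of cosines:
  cos(∠EJM) = (JE² + JM² - EM²) / (2·JE·JM)
  ∠EJM = 18.14°

Step 11: From KC = 14, KM = 15.39, CM = 12, by the inverse law of cosines:
  cos(∠CKM) = (KC² + KM² - CM²) / (2·KC·KM)
  ∠CKM = 47.9°

Step 12: From KG = 13, KM = 15.39, GM = 4, by the inverse law of cosines:
  cos(∠GKM) = (KG² + KM² - GM²) / (2·KG·KM)
  ∠GKM = 13°

Step 13: From CK = 14, CM = 12, KM = 15.39, by the inverse law of cosines:
  cos(∠KCM) = (CK² + CM² - KM²) / (2·CK·CM)
  ∠KCM = 72.15°

Step 14: From JG = 17.81, JM = 19.47, GM = 4, by the inverse law of cosines:
  cos(∠GJM) = (JG² + JM² - GM²) / (2·JG·JM)
  ∠GJM = 11.22°

Step 15: From GJ = 17.81, GM = 4, JM = 19.47, by the inverse law of cosines:
  cos(∠JGM) = (GJ² + GM² - JM²) / (2·GJ·GM)
  ∠JGM = 108.78°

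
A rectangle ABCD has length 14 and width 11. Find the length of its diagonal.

A rectangle's diagonal splits it into two right triangles, with the diagonal as the hypotenuse.
By the Pythagorean theorem, d^2 = 14^2 + 11^2 = 317.
Therefore d = sqrt(317).

sqrt(317)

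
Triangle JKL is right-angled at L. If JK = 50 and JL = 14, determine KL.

Rearranging the Pythagorean theorem to solve for the unknown leg:
leg^2 = hypotenuse^2 - known_leg^2 = 2500 - 196 = 2304
leg = sqrt(2304) = 48.

48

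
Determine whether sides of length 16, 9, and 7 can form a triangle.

No.
The triangle inequality is violated: 9 + 7 = 16 ≤ 16.
These lengths cannot form a triangle.

No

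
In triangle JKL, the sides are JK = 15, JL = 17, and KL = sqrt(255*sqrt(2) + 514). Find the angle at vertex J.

cos(J) = (15² + 17² - (sqrt(255*sqrt(2) + 514))²) / (2 × 15 × 17) = -sqrt(2)/2, so J = arccos(-sqrt(2)/2) = 135°.

135°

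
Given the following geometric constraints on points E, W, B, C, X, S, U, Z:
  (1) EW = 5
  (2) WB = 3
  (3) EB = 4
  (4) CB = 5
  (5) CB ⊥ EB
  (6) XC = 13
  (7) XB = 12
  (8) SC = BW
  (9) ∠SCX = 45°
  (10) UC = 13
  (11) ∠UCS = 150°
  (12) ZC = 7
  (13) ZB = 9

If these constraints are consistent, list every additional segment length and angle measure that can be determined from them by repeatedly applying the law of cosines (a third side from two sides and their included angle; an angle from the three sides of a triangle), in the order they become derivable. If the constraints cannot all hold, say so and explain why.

The constraints are consistent. Derivable facts, in order:
After 1 step:
- EC = √41
- SU ≈ 15.67
- XS ≈ 11.08
- ∠BCX = 67.38°
- ∠BCZ = 95.74°
- ∠BEW = 36.87°
- ∠BWE = 53.13°
- ∠BXC = 22.62°
- ∠BZC = 33.56°
- ∠CBX = 90°
- ∠CBZ = 50.7°
- ∠EBW = 90°
After 2 steps:
- ∠BCE = 38.66°
- ∠BEC = 51.34°
- ∠CSU = 24.51°
- ∠CSX = 123.97°
- ∠CUS = 5.49°
- ∠CXS = 11.03°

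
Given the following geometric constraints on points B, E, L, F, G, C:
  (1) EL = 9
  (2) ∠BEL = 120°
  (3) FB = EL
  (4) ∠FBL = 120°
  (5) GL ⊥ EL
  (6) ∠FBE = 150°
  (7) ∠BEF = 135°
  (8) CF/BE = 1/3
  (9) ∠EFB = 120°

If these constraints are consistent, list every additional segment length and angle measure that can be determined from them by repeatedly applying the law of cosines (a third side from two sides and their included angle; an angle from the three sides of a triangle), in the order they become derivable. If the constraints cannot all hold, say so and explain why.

These constraints are not satisfiable: (6), (7) and (9) are the three interior angles of triangle FBE, which must sum to 180°, but 150° + 135° + 120° = 405°. No planar figure meets all of them, so nothing further can be derived.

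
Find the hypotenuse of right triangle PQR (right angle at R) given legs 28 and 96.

By the Pythagorean theorem: PQ^2 = PR^2 + QR^2
PQ^2 = 28^2 + 96^2 = 784 + 9216 = 10000
PQ = sqrt(10000) = 100

100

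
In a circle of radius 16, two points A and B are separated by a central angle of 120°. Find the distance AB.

Chord = 2(16) sin(60°) = 16*sqrt(3)

16*sqrt(3)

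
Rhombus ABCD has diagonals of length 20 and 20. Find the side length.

In a rhombus, the diagonals bisect each other perpendicularly, creating four congruent right triangles.
Each triangle has legs 10 (half of 20) and 10 (half of 20).
The hypotenuse of each right triangle is a side of the rhombus:
side = sqrt(10^2 + 10^2) = sqrt(200) = 10*sqrt(2)

10*sqrt(2)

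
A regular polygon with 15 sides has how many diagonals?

The number of diagonals in an n-gon is n(n - 3)/2.
For n = 15: 15(15 - 3)/2 = 15 × 12 / 2 = 90.

90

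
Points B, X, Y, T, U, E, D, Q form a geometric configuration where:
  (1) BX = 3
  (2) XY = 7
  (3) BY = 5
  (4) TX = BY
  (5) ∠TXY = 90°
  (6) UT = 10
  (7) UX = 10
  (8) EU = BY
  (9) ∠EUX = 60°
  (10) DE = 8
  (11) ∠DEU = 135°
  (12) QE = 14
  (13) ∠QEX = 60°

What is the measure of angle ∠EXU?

From the given relations: EU = BY = 5.
Step 1: By the law of cosines on triangle XUE: XE² = 10² + 5² − 2·10·5·cos(60°) = 75, so XE = 5·√3.
Step 2: By the inverse law of cosines on triangle EXU: cos(∠EXU) = ((5·√3)² + 10² − 5²) / (2·5·√3·10) = 150/173.21 = 0.866, so ∠EXU = 30°.

Therefore, the measure of angle ∠EXU = 30°.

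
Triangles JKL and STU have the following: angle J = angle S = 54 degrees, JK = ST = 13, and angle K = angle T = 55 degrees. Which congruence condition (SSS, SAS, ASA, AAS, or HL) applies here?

Consider the given information: angle J = angle S = 54 degrees, JK = ST = 13, and angle K = angle T = 55 degrees
This is not SSS or SAS: SSS requires all three pairs of sides, but we don't have that. SAS requires two sides and the included angle between them.
The correct criterion is ASA. Two pairs of corresponding angles and the included side are equal (Angle-Side-Angle).

ASA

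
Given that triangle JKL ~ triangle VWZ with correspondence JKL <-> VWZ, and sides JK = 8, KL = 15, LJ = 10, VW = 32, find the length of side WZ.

Since the triangles are similar, the ratio of corresponding sides is constant.
Scale factor k = VW / JK = 32 / 8 = 4
WZ = k * KL = 4 * 15 = 60

60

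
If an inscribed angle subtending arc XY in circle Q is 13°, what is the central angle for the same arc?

By the inscribed angle theorem, the central angle is twice the inscribed angle.
Central angle = 2 × 13° = 26°

26°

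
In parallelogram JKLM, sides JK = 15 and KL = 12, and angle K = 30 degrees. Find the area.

Area = 15 * 12 * sin(30°) = 180 * 1/2 = 90

90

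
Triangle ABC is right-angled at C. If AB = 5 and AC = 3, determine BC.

BC = sqrt(5^2 - 3^2) = sqrt(16) = 4

4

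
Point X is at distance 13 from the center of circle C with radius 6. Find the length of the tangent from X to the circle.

tangent = √(d² - r²) = √(13² - 6²) = √(169 - 36) = √133 = sqrt(133)

sqrt(133)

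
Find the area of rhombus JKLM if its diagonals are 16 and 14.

The diagonals of a rhombus divide it into four right triangles.
Each triangle has legs 16/ 2 = 8 and 14/2 = 7, so each has area (1/2)*8*7 = 28.
Four such triangles give total area = (d1 * d2) / 2 = 112.

112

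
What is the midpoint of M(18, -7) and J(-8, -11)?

The midpoint is the average of the coordinates:
x: (18 + -8)/2 = 5
y: (-7 + -11)/2 = -9
Midpoint = (5, -9)

(5, -9)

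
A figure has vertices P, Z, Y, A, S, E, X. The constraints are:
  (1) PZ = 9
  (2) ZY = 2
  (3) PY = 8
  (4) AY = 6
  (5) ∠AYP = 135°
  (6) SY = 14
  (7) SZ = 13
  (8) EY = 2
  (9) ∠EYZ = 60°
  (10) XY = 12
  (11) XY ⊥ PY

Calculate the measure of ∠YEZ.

Step 1: By the law of cosines on triangle EYZ: EZ² = 2² + 2² − 2·2·2·cos(60°) = 4, so EZ = 2.
Step 2: By the inverse law of cosines on triangle YEZ: cos(∠YEZ) = (2² + 2² − 2²) / (2·2·2) = 4/8 = 0.5, so ∠YEZ = 60°.

Therefore, the measure of angle ∠YEZ = 60°.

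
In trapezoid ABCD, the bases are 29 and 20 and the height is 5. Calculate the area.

Area = (29 + 20) * 5 / 2 = 245 / 2 = 245/2

245/2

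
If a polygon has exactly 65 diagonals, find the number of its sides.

Using d = n(n - 3)/2, we solve 65 = n(n - 3)/2.
So n(n - 3) = 130.
Testing n = 13: 13 * 10 = 130 = 130. Correct.
The polygon has 13 sides.

13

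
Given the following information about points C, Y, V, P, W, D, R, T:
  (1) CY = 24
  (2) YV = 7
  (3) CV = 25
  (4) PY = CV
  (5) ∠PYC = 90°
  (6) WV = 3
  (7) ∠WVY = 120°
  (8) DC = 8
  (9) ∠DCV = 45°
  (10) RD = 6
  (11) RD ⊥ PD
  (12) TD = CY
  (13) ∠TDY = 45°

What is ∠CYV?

Step 1: By the inverse law of cosines on triangle CYV: cos(∠CYV) = (24² + 7² − 25²) / (2·24·7) = 0/336 = 0, so ∠CYV = 90°.

Therefore, the measure of angle ∠CYV = 90°.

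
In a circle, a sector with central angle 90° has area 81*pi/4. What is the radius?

The sector covers 90°/360° = 1/4 of the full circle.
Full circle area = 81*pi/4 / 1/4 = 81*pi.
Since full area = πr², we get r² = 81*pi/π = 81, so r = 9.

9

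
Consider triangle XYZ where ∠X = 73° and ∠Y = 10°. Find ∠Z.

The interior angles sum to 180°: angle Z = 180 - 73 - 10 = 97°.
The triangle is obtuse (angles 73°, 10°, 97°).

97 degrees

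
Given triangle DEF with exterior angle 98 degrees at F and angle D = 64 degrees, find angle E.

The exterior angle theorem states that an exterior angle equals the sum of the two non-adjacent interior angles.
So 98 = 64 + angle E, which gives angle E = 98 - 64 = 34 degrees.

34 degrees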